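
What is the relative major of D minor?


Working:
The relative major shares the key signature and is a minor 3rd above the minor tonic
A minor 3rd above D is F
→ relative major of D minor is F major
= F major


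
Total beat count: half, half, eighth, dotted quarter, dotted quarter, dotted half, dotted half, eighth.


Solution.
Beat values:
  half = 2 beats
  half = 2 beats
  eighth = 0.5 beats
  dotted quarter = 1.5 beats
  dotted quarter = 1.5 beats
  dotted half = 3 beats
  dotted half = 3 beats
  eighth = 0.5 beats
Sum = 2 + 2 + 0.5 + 1.5 + 1.5 + 3 + 3 + 0.5
= 14 beats


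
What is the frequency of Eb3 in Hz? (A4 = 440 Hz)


Solution.
f = 440 × 2^(n/12) where n = semitones from A4
Eb3: -18 semitones from A4
f = 440 × 2^(-18/12)
f = 155.56 Hz


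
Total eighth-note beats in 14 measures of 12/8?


Time signature 12/8: the bottom number 8 means the eighth note gets one count
The top number 12 means 12 eighth-note beats per measure
Total = 12 × 14 measures
= 168 eighth-note beats


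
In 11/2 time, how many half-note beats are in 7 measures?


Time signature 11/2: the bottom number 2 means the half note gets one count
The top number 11 means 11 half-note beats per measure
Total = 11 × 7 measures
= 77 half-note beats


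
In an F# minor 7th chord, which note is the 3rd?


Minor 7th chord = root + minor 3rd + perfect 5th + minor 7th
Seventh chords stack in thirds, so the letter names are F-A-C-E
Root: F#
Minor 3rd above F#: A
Perfect 5th above F#: C#
Minor 7th above F#: E
The 3rd = A


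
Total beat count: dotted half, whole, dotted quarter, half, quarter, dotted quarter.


Working:
Beat values:
  dotted half = 3 beats
  whole = 4 beats
  dotted quarter = 1.5 beats
  half = 2 beats
  quarter = 1 beat
  dotted quarter = 1.5 beats
Sum = 3 + 4 + 1.5 + 2 + 1 + 1.5
= 13 beats


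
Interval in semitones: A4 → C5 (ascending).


Absolute semitone position = octave×12 + chromatic position
A4: 4×12 + 9 = 57
C5: 5×12 + 0 = 60
Difference = 60 - 57 = 3
= 3 semitones


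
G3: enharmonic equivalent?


Step by step:
Enharmonic notes sound the same pitch but are spelled with different letter names
G and Abb name the same pitch class
= Abb3


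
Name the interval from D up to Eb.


Step by step:
Letter names: D → E spans 2 letter names → a 2nd
Semitones: D → Eb = 1 half-step
A 2nd of 1 semitone is a minor 2nd
= minor 2nd


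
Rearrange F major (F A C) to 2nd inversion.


Step by step:
Root position: F A C
2nd inversion: move root and 3rd up an octave
Bass note: C
Notes (bottom to top) = C F A


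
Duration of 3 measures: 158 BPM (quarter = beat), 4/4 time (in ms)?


Quarter-note beat duration = 60000 / 158 ms
Beats per measure (4/4) = 4
One measure = 4 × 60000 / 158 = 240000 / 158 ms
3 measures = 3 × 240000 / 158 = 720000 / 158
= 4557.0 ms


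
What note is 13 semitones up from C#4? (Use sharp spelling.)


Solution.
C#4: chromatic position 1 in octave 4 → absolute = 4×12 + 1 = 49
Transpose up 13: 49 + 13 = 62
62 = 5×12 + 2 → D in octave 5
Result = D5


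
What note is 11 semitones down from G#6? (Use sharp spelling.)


G#6: chromatic position 8 in octave 6 → absolute = 6×12 + 8 = 80
Transpose down 11: 80 - 11 = 69
69 = 5×12 + 9 → A in octave 5
Result = A5


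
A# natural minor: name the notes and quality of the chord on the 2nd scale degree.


A# natural minor scale: A# B# C# D# E# F# G#
Diatonic triad on degree 2 stacks scale notes 2, 4, 6: B# D# F#
B#→D# = 3 semitones; B#→F# = 6 semitones → diminished triad
= B# D# F# (diminished)


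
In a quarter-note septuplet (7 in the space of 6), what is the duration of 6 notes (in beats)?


Working:
Septuplet: 7 notes occupy the space of 6 quarter notes
Space = 6 × 1 = 6 beats
Each septuplet note = 6 / 7 = 6/7 beats
6 notes = 6 × 6/7 = 36/7
= 36/7 beats


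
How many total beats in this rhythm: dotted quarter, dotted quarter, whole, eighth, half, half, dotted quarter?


Reasoning:
Beat values:
  dotted quarter = 1.5 beats
  dotted quarter = 1.5 beats
  whole = 4 beats
  eighth = 0.5 beats
  half = 2 beats
  half = 2 beats
  dotted quarter = 1.5 beats
Sum = 1.5 + 1.5 + 4 + 0.5 + 2 + 2 + 1.5
= 13 beats


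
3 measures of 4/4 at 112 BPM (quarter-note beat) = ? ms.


Reasoning:
Quarter-note beat duration = 60000 / 112 ms
Beats per measure (4/4) = 4
One measure = 4 × 60000 / 112 = 240000 / 112 ms
3 measures = 3 × 240000 / 112 = 720000 / 112
= 6428.6 ms


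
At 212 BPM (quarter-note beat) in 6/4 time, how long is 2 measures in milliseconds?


Solution.
Quarter-note beat duration = 60000 / 212 ms
Beats per measure (6/4) = 6
One measure = 6 × 60000 / 212 = 360000 / 212 ms
2 measures = 2 × 360000 / 212 = 720000 / 212
= 3396.2 ms


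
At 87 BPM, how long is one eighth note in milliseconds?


Reasoning:
One quarter-note beat = 60000 / BPM = 60000 / 87 ms
Eighth note = 1/2 × quarter note
Duration = 1/2 × 60000 / 87 = 30000 / 87
= 344.8 ms


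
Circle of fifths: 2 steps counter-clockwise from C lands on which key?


Let's work it out.
Each counter-clockwise step moves down a perfect 5th (= up a perfect 4th)
From C: C → F → Bb
= Bb


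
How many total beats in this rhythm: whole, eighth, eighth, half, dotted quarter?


Step by step:
Beat values:
  whole = 4 beats
  eighth = 0.5 beats
  eighth = 0.5 beats
  half = 2 beats
  dotted quarter = 1.5 beats
Sum = 4 + 0.5 + 0.5 + 2 + 1.5
= 8.5 beats


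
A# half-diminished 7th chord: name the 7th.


Step by step:
Half-diminished 7th chord = root + minor 3rd + diminished 5th + minor 7th
Seventh chords stack in thirds, so the letter names are A-C-E-G
Root: A#
Minor 3rd above A#: C#
Diminished 5th above A#: E
Minor 7th above A#: G#
The 7th = G#


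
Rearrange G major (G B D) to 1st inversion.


Reasoning:
Root position: G B D
1st inversion: move root up an octave
Bass note: B
Notes (bottom to top) = B D G


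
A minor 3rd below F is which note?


A 3rd spans 3 letter names, so from F we land on D
A minor 3rd = 3 semitones below F
Spell D at that pitch: D
= D


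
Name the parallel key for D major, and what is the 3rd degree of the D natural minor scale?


Reasoning:
Parallel keys share the same tonic but differ in mode
D major → parallel is D minor
D natural minor scale: D E F G A Bb C
= D minor; 3rd degree = F


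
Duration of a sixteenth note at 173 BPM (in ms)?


Working:
One quarter-note beat = 60000 / BPM = 60000 / 173 ms
Sixteenth note = 1/4 × quarter note
Duration = 1/4 × 60000 / 173 = 15000 / 173
= 86.7 ms


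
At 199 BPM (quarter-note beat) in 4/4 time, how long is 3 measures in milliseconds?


Let's work it out.
Quarter-note beat duration = 60000 / 199 ms
Beats per measure (4/4) = 4
One measure = 4 × 60000 / 199 = 240000 / 199 ms
3 measures = 3 × 240000 / 199 = 720000 / 199
= 3618.1 ms


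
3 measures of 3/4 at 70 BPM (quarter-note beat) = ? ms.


Quarter-note beat duration = 60000 / 70 ms
Beats per measure (3/4) = 3
One measure = 3 × 60000 / 70 = 180000 / 70 ms
3 measures = 3 × 180000 / 70 = 540000 / 70
= 7714.3 ms


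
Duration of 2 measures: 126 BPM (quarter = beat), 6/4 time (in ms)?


Working:
Quarter-note beat duration = 60000 / 126 ms
Beats per measure (6/4) = 6
One measure = 6 × 60000 / 126 = 360000 / 126 ms
2 measures = 2 × 360000 / 126 = 720000 / 126
= 5714.3 ms


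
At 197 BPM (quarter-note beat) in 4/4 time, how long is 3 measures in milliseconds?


Reasoning:
Quarter-note beat duration = 60000 / 197 ms
Beats per measure (4/4) = 4
One measure = 4 × 60000 / 197 = 240000 / 197 ms
3 measures = 3 × 240000 / 197 = 720000 / 197
= 3654.8 ms


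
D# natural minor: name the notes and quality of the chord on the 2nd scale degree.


Step by step:
D# natural minor scale: D# E# F# G# A# B C#
Diatonic triad on degree 2 stacks scale notes 2, 4, 6: E# G# B
E#→G# = 3 semitones; E#→B = 6 semitones → diminished triad
= E# G# B (diminished)


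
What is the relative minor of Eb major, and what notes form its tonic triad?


Working:
The relative minor shares the major's key signature and starts on its 6th degree
6th degree = a major 6th above the tonic; a major 6th above Eb is C
→ relative minor of Eb major is C minor
Tonic triad of C minor = root + minor 3rd + perfect 5th = C Eb G
= C minor; triad = C Eb G


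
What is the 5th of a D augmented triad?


Solution.
Augmented triad = root + major 3rd (4 semitones) + augmented 5th (8 semitones)
A triad on D stacks thirds, so the chord tones use letter names D-F-A
Root: D
Major 3rd above D: F#
Augmented 5th above D: A#
The 5th = A#


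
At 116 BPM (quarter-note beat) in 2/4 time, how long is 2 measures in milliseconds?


Reasoning:
Quarter-note beat duration = 60000 / 116 ms
Beats per measure (2/4) = 2
One measure = 2 × 60000 / 116 = 120000 / 116 ms
2 measures = 2 × 120000 / 116 = 240000 / 116
= 2069.0 ms


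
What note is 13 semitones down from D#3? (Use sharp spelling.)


D#3: chromatic position 3 in octave 3 → absolute = 3×12 + 3 = 39
Transpose down 13: 39 - 13 = 26
26 = 2×12 + 2 → D in octave 2
Result = D2


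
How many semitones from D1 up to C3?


Working:
Absolute semitone position = octave×12 + chromatic position
D1: 1×12 + 2 = 14
C3: 3×12 + 0 = 36
Difference = 36 - 14 = 22
= 22 semitones


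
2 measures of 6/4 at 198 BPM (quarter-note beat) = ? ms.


Quarter-note beat duration = 60000 / 198 ms
Beats per measure (6/4) = 6
One measure = 6 × 60000 / 198 = 360000 / 198 ms
2 measures = 2 × 360000 / 198 = 720000 / 198
= 3636.4 ms


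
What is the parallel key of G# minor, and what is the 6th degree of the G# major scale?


Solution.
Parallel keys share the same tonic but differ in mode
G# minor → parallel is G# major
G# major scale: G# A# B# C# D# E# F##
= G# major; 6th degree = E#


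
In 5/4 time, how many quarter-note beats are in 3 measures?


Let's work it out.
Time signature 5/4: the bottom number 4 means the quarter note gets one count
The top number 5 means 5 quarter-note beats per measure
Total = 5 × 3 measures
= 15 quarter-note beats


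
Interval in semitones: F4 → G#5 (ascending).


Reasoning:
Absolute semitone position = octave×12 + chromatic position
F4: 4×12 + 5 = 53
G#5: 5×12 + 8 = 68
Difference = 68 - 53 = 15
= 15 semitones


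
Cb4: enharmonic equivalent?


Working:
Enharmonic notes sound the same pitch but are spelled with different letter names
Cb and B name the same pitch class
Octave numbers change at C, so Cb4 = B3
= B3


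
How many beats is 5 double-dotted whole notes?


Working:
Base whole note = 4 beats
Dot 1 adds half the previous value: +2
Dot 2 adds half the previous value: +1
One double-dotted whole = 4 + 2 + 1 = 7
5 of them = 5 × 7 = 35
= 35 beats


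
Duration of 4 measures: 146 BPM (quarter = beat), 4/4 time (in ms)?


Quarter-note beat duration = 60000 / 146 ms
Beats per measure (4/4) = 4
One measure = 4 × 60000 / 146 = 240000 / 146 ms
4 measures = 4 × 240000 / 146 = 960000 / 146
= 6575.3 ms


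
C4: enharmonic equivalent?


Enharmonic notes sound the same pitch but are spelled with different letter names
C and B# name the same pitch class
Octave numbers change at C, so C4 = B#3
= B#3


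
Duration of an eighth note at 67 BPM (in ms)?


Let's work it out.
One quarter-note beat = 60000 / BPM = 60000 / 67 ms
Eighth note = 1/2 × quarter note
Duration = 1/2 × 60000 / 67 = 30000 / 67
= 447.8 ms


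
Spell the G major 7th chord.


Step by step:
Major 7th chord = root + major 3rd + perfect 5th + major 7th
Seventh chords stack in thirds, so the letter names are G-B-D-F
Root: G
Major 3rd above G: B
Perfect 5th above G: D
Major 7th above G: F#
Chord = G B D F#


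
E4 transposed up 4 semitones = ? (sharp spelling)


Step by step:
E4: chromatic position 4 in octave 4 → absolute = 4×12 + 4 = 52
Transpose up 4: 52 + 4 = 56
56 = 4×12 + 8 → G# in octave 4
Result = G#4


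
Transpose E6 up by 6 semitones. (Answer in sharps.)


E6: chromatic position 4 in octave 6 → absolute = 6×12 + 4 = 76
Transpose up 6: 76 + 6 = 82
82 = 6×12 + 10 → A# in octave 6
Result = A#6


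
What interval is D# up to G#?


Working:
Letter names: D → G spans 4 letter names → a 4th
Semitones: D# → G# = 5 half-steps
A 4th of 5 semitones is a perfect 4th
= perfect 4th


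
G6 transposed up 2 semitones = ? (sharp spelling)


G6: chromatic position 7 in octave 6 → absolute = 6×12 + 7 = 79
Transpose up 2: 79 + 2 = 81
81 = 6×12 + 9 → A in octave 6
Result = A6


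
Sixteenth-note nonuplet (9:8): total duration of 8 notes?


Let's work it out.
Nonuplet: 9 notes occupy the space of 8 sixteenth notes
Space = 8 × 1/4 = 2 beats
Each nonuplet note = 2 / 9 = 2/9 beats
8 notes = 8 × 2/9 = 16/9
= 16/9 beats


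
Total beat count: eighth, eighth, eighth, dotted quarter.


Let's work it out.
Beat values:
  eighth = 0.5 beats
  eighth = 0.5 beats
  eighth = 0.5 beats
  dotted quarter = 1.5 beats
Sum = 0.5 + 0.5 + 0.5 + 1.5
= 3 beats


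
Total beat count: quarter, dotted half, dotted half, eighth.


Working:
Beat values:
  quarter = 1 beat
  dotted half = 3 beats
  dotted half = 3 beats
  eighth = 0.5 beats
Sum = 1 + 3 + 3 + 0.5
= 7.5 beats


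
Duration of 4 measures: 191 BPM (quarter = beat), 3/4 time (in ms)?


Working:
Quarter-note beat duration = 60000 / 191 ms
Beats per measure (3/4) = 3
One measure = 3 × 60000 / 191 = 180000 / 191 ms
4 measures = 4 × 180000 / 191 = 720000 / 191
= 3769.6 ms


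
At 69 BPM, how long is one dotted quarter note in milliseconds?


Let's work it out.
One quarter-note beat = 60000 / BPM = 60000 / 69 ms
Dotted quarter note = 3/2 × quarter note
Duration = 3/2 × 60000 / 69 = 90000 / 69
= 1304.3 ms


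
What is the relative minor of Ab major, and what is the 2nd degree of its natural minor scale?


The relative minor shares the major's key signature and starts on its 6th degree
6th degree = a major 6th above the tonic; a major 6th above Ab is F
→ relative minor of Ab major is F minor
F natural minor scale: F G Ab Bb C Db Eb
= F minor; 2nd degree = G


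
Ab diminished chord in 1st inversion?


Solution.
Root position: Ab Cb Ebb
1st inversion: move root up an octave
Bass note: Cb
Notes (bottom to top) = Cb Ebb Ab


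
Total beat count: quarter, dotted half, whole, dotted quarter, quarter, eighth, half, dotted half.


Reasoning:
Beat values:
  quarter = 1 beat
  dotted half = 3 beats
  whole = 4 beats
  dotted quarter = 1.5 beats
  quarter = 1 beat
  eighth = 0.5 beats
  half = 2 beats
  dotted half = 3 beats
Sum = 1 + 3 + 4 + 1.5 + 1 + 0.5 + 2 + 3
= 16 beats


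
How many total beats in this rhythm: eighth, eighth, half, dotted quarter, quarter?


Let's work it out.
Beat values:
  eighth = 0.5 beats
  eighth = 0.5 beats
  half = 2 beats
  dotted quarter = 1.5 beats
  quarter = 1 beat
Sum = 0.5 + 0.5 + 2 + 1.5 + 1
= 5.5 beats


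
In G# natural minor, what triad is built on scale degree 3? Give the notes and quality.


Working:
G# natural minor scale: G# A# B C# D# E F#
Diatonic triad on degree 3 stacks scale notes 3, 5, 7: B D# F#
B→D# = 4 semitones; B→F# = 7 semitones → major triad
= B D# F# (major)


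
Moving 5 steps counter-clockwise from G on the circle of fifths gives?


Each counter-clockwise step moves down a perfect 5th (= up a perfect 4th)
From G: G → C → F → Bb → Eb → Ab
= Ab


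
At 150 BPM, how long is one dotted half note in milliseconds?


Let's work it out.
One quarter-note beat = 60000 / BPM = 60000 / 150 ms
Dotted half note = 3 × quarter note
Duration = 3 × 60000 / 150 = 180000 / 150
= 1200.0 ms


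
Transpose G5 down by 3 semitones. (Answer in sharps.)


G5: chromatic position 7 in octave 5 → absolute = 5×12 + 7 = 67
Transpose down 3: 67 - 3 = 64
64 = 5×12 + 4 → E in octave 5
Result = E5


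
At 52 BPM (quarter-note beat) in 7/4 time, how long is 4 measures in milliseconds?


Reasoning:
Quarter-note beat duration = 60000 / 52 ms
Beats per measure (7/4) = 7
One measure = 7 × 60000 / 52 = 420000 / 52 ms
4 measures = 4 × 420000 / 52 = 1680000 / 52
= 32307.7 ms


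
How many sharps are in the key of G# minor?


Reasoning:
Sharp minor keys follow the circle of fifths: A(0), E(1), B(2), F#(3), C#(4), G#(5), D#(6), A#(7)
G# minor has 5 sharps
Order of sharps: F# C# G# D# A# E# B# → first 5: F#, C#, G#, D#, A#
= 5 sharps


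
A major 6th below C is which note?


Step by step:
A 6th spans 6 letter names, so from C we land on E
A major 6th = 9 semitones below C
Spell E at that pitch: Eb
= Eb


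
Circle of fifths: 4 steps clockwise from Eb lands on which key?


Let's work it out.
Each clockwise step on the circle of fifths moves up a perfect 5th
From Eb: Eb → Bb → F → C → G
= G


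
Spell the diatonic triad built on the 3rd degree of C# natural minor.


C# natural minor scale: C# D# E F# G# A B
Diatonic triad on degree 3 stacks scale notes 3, 5, 7: E G# B
E→G# = 4 semitones; E→B = 7 semitones → major triad
= E G# B (major)


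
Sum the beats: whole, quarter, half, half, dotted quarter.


Working:
Beat values:
  whole = 4 beats
  quarter = 1 beat
  half = 2 beats
  half = 2 beats
  dotted quarter = 1.5 beats
Sum = 4 + 1 + 2 + 2 + 1.5
= 10.5 beats


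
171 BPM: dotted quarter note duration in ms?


Let's work it out.
One quarter-note beat = 60000 / BPM = 60000 / 171 ms
Dotted quarter note = 3/2 × quarter note
Duration = 3/2 × 60000 / 171 = 90000 / 171
= 526.3 ms


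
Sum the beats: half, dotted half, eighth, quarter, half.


Beat values:
  half = 2 beats
  dotted half = 3 beats
  eighth = 0.5 beats
  quarter = 1 beat
  half = 2 beats
Sum = 2 + 3 + 0.5 + 1 + 2
= 8.5 beats


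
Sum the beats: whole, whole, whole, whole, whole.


Solution.
Beat values:
  whole = 4 beats
  whole = 4 beats
  whole = 4 beats
  whole = 4 beats
  whole = 4 beats
Sum = 4 + 4 + 4 + 4 + 4
= 20 beats


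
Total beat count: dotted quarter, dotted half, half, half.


Solution.
Beat values:
  dotted quarter = 1.5 beats
  dotted half = 3 beats
  half = 2 beats
  half = 2 beats
Sum = 1.5 + 3 + 2 + 2
= 8.5 beats


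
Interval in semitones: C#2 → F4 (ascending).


Step by step:
Absolute semitone position = octave×12 + chromatic position
C#2: 2×12 + 1 = 25
F4: 4×12 + 5 = 53
Difference = 53 - 25 = 28
= 28 semitones


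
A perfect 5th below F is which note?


A 5th spans 5 letter names, so from F we land on B
A perfect 5th = 7 semitones below F
Spell B at that pitch: Bb
= Bb


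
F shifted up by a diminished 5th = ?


diminished 5th: 5 letter names, 6 semitones
Letter: F + 4 → C
Pitch: F + 6 semitones, spelled as a C → Cb
= Cb


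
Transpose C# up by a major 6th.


Let's work it out.
major 6th: 6 letter names, 9 semitones
Letter: C + 5 → A
Pitch: C# + 9 semitones, spelled as an A → A#
= A#


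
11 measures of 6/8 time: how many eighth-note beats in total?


Solution.
Time signature 6/8: the bottom number 8 means the eighth note gets one count
The top number 6 means 6 eighth-note beats per measure
Total = 6 × 11 measures
= 66 eighth-note beats


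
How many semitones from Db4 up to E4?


Solution.
Absolute semitone position = octave×12 + chromatic position
Db4: 4×12 + 1 = 49
E4: 4×12 + 4 = 52
Difference = 52 - 49 = 3
= 3 semitones


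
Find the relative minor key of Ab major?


Working:
The relative minor shares the major's key signature and starts on its 6th degree
6th degree = a major 6th above the tonic; a major 6th above Ab is F
→ relative minor of Ab major is F minor
= F minor


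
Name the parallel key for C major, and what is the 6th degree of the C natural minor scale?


Parallel keys share the same tonic but differ in mode
C major → parallel is C minor
C natural minor scale: C D Eb F G Ab Bb
= C minor; 6th degree = Ab


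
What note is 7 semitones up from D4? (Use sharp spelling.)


Step by step:
D4: chromatic position 2 in octave 4 → absolute = 4×12 + 2 = 50
Transpose up 7: 50 + 7 = 57
57 = 4×12 + 9 → A in octave 4
Result = A4


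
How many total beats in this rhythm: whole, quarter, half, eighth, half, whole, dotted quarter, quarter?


Beat values:
  whole = 4 beats
  quarter = 1 beat
  half = 2 beats
  eighth = 0.5 beats
  half = 2 beats
  whole = 4 beats
  dotted quarter = 1.5 beats
  quarter = 1 beat
Sum = 4 + 1 + 2 + 0.5 + 2 + 4 + 1.5 + 1
= 16 beats


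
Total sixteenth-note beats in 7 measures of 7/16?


Solution.
Time signature 7/16: the bottom number 16 means the sixteenth note gets one count
The top number 7 means 7 sixteenth-note beats per measure
Total = 7 × 7 measures
= 49 sixteenth-note beats


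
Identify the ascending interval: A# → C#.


Letter names: A → C spans 3 letter names → a 3rd
Semitones: A# → C# = 3 half-steps
A 3rd of 3 semitones is a minor 3rd
= minor 3rd


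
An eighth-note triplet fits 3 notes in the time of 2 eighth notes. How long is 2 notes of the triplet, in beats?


Solution.
Triplet: 3 notes occupy the space of 2 eighth notes
Space = 2 × 1/2 = 1 beat
Each triplet note = 1 / 3 = 1/3 beats
2 notes = 2 × 1/3 = 2/3
= 2/3 beats


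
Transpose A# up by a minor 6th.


Reasoning:
minor 6th: 6 letter names, 8 semitones
Letter: A + 5 → F
Pitch: A# + 8 semitones, spelled as an F → F#
= F#


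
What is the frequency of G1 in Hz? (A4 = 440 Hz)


f = 440 × 2^(n/12) where n = semitones from A4
G1: -38 semitones from A4
f = 440 × 2^(-38/12)
f = 49.00 Hz


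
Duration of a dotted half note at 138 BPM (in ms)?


Solution.
One quarter-note beat = 60000 / BPM = 60000 / 138 ms
Dotted half note = 3 × quarter note
Duration = 3 × 60000 / 138 = 180000 / 138
= 1304.3 ms


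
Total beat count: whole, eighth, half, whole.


Reasoning:
Beat values:
  whole = 4 beats
  eighth = 0.5 beats
  half = 2 beats
  whole = 4 beats
Sum = 4 + 0.5 + 2 + 4
= 10.5 beats


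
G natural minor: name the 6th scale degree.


Natural minor scale pattern: W-H-W-W-H-W-W (2-1-2-2-1-2-2 semitones)
Starting from G:
  G + 2 semitones → A
  A + 1 semitone → Bb
  Bb + 2 semitones → C
  C + 2 semitones → D
  D + 1 semitone → Eb
  Eb + 2 semitones → F
  F + 2 semitones → G
Scale: G A Bb C D Eb F
Degree 6 = Eb


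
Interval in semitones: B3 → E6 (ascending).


Step by step:
Absolute semitone position = octave×12 + chromatic position
B3: 3×12 + 11 = 47
E6: 6×12 + 4 = 76
Difference = 76 - 47 = 29
= 29 semitones


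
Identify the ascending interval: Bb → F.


Reasoning:
Letter names: B → F spans 5 letter names → a 5th
Semitones: Bb → F = 7 half-steps
A 5th of 7 semitones is a perfect 5th
= perfect 5th


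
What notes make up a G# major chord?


Solution.
Major triad = root + major 3rd (4 semitones) + perfect 5th (7 semitones)
A triad on G# stacks thirds, so the chord tones use letter names G-B-D
Root: G#
Major 3rd above G#: B#
Perfect 5th above G#: D#
Chord = G# B# D#


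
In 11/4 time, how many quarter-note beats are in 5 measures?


Reasoning:
Time signature 11/4: the bottom number 4 means the quarter note gets one count
The top number 11 means 11 quarter-note beats per measure
Total = 11 × 5 measures
= 55 quarter-note beats


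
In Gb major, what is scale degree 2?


Reasoning:
Major scale pattern: W-W-H-W-W-W-H (2-2-1-2-2-2-1 semitones)
Starting from Gb:
  Gb + 2 semitones → Ab
  Ab + 2 semitones → Bb
  Bb + 1 semitone → Cb
  Cb + 2 semitones → Db
  Db + 2 semitones → Eb
  Eb + 2 semitones → F
  F + 1 semitone → Gb
Scale: Gb Ab Bb Cb Db Eb F
Degree 2 = Ab


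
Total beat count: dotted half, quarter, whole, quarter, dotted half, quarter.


Working:
Beat values:
  dotted half = 3 beats
  quarter = 1 beat
  whole = 4 beats
  quarter = 1 beat
  dotted half = 3 beats
  quarter = 1 beat
Sum = 3 + 1 + 4 + 1 + 3 + 1
= 13 beats


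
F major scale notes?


Major scale pattern: W-W-H-W-W-W-H (2-2-1-2-2-2-1 semitones)
Starting from F:
  F + 2 semitones → G
  G + 2 semitones → A
  A + 1 semitone → Bb
  Bb + 2 semitones → C
  C + 2 semitones → D
  D + 2 semitones → E
  E + 1 semitone → F
Scale = F G A Bb C D E


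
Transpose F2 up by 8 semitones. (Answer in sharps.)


F2: chromatic position 5 in octave 2 → absolute = 2×12 + 5 = 29
Transpose up 8: 29 + 8 = 37
37 = 3×12 + 1 → C# in octave 3
Result = C#3


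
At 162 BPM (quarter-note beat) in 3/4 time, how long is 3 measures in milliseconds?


Working:
Quarter-note beat duration = 60000 / 162 ms
Beats per measure (3/4) = 3
One measure = 3 × 60000 / 162 = 180000 / 162 ms
3 measures = 3 × 180000 / 162 = 540000 / 162
= 3333.3 ms


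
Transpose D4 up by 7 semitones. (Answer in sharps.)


Step by step:
D4: chromatic position 2 in octave 4 → absolute = 4×12 + 2 = 50
Transpose up 7: 50 + 7 = 57
57 = 4×12 + 9 → A in octave 4
Result = A4


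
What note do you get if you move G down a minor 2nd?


minor 2nd: 2 letter names, 1 semitones
Letter: G - 1 → F
Pitch: G - 1 semitones, spelled as an F → F#
= F#


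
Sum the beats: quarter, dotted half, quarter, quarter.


Step by step:
Beat values:
  quarter = 1 beat
  dotted half = 3 beats
  quarter = 1 beat
  quarter = 1 beat
Sum = 1 + 3 + 1 + 1
= 6 beats


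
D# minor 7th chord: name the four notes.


Solution.
Minor 7th chord = root + minor 3rd + perfect 5th + minor 7th
Seventh chords stack in thirds, so the letter names are D-F-A-C
Root: D#
Minor 3rd above D#: F#
Perfect 5th above D#: A#
Minor 7th above D#: C#
Chord = D# F# A# C#


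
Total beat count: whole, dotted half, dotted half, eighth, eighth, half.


Working:
Beat values:
  whole = 4 beats
  dotted half = 3 beats
  dotted half = 3 beats
  eighth = 0.5 beats
  eighth = 0.5 beats
  half = 2 beats
Sum = 4 + 3 + 3 + 0.5 + 0.5 + 2
= 13 beats


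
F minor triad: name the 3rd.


Minor triad = root + minor 3rd (3 semitones) + perfect 5th (7 semitones)
A triad on F stacks thirds, so the chord tones use letter names F-A-C
Root: F
Minor 3rd above F: Ab
Perfect 5th above F: C
The 3rd = Ab


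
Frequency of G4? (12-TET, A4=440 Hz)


f = 440 × 2^(n/12) where n = semitones from A4
G4: -2 semitones from A4
f = 440 × 2^(-2/12)
f = 392.00 Hz


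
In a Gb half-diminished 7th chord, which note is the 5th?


Let's work it out.
Half-diminished 7th chord = root + minor 3rd + diminished 5th + minor 7th
Seventh chords stack in thirds, so the letter names are G-B-D-F
Root: Gb
Minor 3rd above Gb: Bbb
Diminished 5th above Gb: Dbb
Minor 7th above Gb: Fb
The 5th = Dbb


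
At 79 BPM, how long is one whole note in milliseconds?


One quarter-note beat = 60000 / BPM = 60000 / 79 ms
Whole note = 4 × quarter note
Duration = 4 × 60000 / 79 = 240000 / 79
= 3038.0 ms


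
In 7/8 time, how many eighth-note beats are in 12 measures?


Working:
Time signature 7/8: the bottom number 8 means the eighth note gets one count
The top number 7 means 7 eighth-note beats per measure
Total = 7 × 12 measures
= 84 eighth-note beats


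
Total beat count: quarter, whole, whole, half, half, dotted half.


Solution.
Beat values:
  quarter = 1 beat
  whole = 4 beats
  whole = 4 beats
  half = 2 beats
  half = 2 beats
  dotted half = 3 beats
Sum = 1 + 4 + 4 + 2 + 2 + 3
= 16 beats


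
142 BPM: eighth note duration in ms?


Working:
One quarter-note beat = 60000 / BPM = 60000 / 142 ms
Eighth note = 1/2 × quarter note
Duration = 1/2 × 60000 / 142 = 30000 / 142
= 211.3 ms


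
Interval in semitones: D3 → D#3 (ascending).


Absolute semitone position = octave×12 + chromatic position
D3: 3×12 + 2 = 38
D#3: 3×12 + 3 = 39
Difference = 39 - 38 = 1
= 1 semitone


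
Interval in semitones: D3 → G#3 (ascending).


Working:
Absolute semitone position = octave×12 + chromatic position
D3: 3×12 + 2 = 38
G#3: 3×12 + 8 = 44
Difference = 44 - 38 = 6
= 6 semitones


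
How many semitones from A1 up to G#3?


Reasoning:
Absolute semitone position = octave×12 + chromatic position
A1: 1×12 + 9 = 21
G#3: 3×12 + 8 = 44
Difference = 44 - 21 = 23
= 23 semitones


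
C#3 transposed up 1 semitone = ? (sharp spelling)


Solution.
C#3: chromatic position 1 in octave 3 → absolute = 3×12 + 1 = 37
Transpose up 1: 37 + 1 = 38
38 = 3×12 + 2 → D in octave 3
Result = D3


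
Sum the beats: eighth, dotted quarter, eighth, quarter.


Reasoning:
Beat values:
  eighth = 0.5 beats
  dotted quarter = 1.5 beats
  eighth = 0.5 beats
  quarter = 1 beat
Sum = 0.5 + 1.5 + 0.5 + 1
= 3.5 beats


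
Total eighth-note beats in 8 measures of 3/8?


Step by step:
Time signature 3/8: the bottom number 8 means the eighth note gets one count
The top number 3 means 3 eighth-note beats per measure
Total = 3 × 8 measures
= 24 eighth-note beats


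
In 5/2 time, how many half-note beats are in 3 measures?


Step by step:
Time signature 5/2: the bottom number 2 means the half note gets one count
The top number 5 means 5 half-note beats per measure
Total = 5 × 3 measures
= 15 half-note beats


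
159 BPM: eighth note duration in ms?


One quarter-note beat = 60000 / BPM = 60000 / 159 ms
Eighth note = 1/2 × quarter note
Duration = 1/2 × 60000 / 159 = 30000 / 159
= 188.7 ms


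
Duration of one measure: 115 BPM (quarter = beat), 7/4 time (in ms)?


Solution.
Quarter-note beat duration = 60000 / 115 ms
Beats per measure (7/4) = 7
One measure = 7 × 60000 / 115 = 420000 / 115 ms
= 3652.2 ms


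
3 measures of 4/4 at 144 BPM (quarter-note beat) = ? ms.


Let's work it out.
Quarter-note beat duration = 60000 / 144 ms
Beats per measure (4/4) = 4
One measure = 4 × 60000 / 144 = 240000 / 144 ms
3 measures = 3 × 240000 / 144 = 720000 / 144
= 5000.0 ms


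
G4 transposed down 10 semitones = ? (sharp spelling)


Solution.
G4: chromatic position 7 in octave 4 → absolute = 4×12 + 7 = 55
Transpose down 10: 55 - 10 = 45
45 = 3×12 + 9 → A in octave 3
Result = A3


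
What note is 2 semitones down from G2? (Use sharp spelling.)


G2: chromatic position 7 in octave 2 → absolute = 2×12 + 7 = 31
Transpose down 2: 31 - 2 = 29
29 = 2×12 + 5 → F in octave 2
Result = F2


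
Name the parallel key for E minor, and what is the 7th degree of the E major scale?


Parallel keys share the same tonic but differ in mode
E minor → parallel is E major
E major scale: E F# G# A B C# D#
= E major; 7th degree = D#


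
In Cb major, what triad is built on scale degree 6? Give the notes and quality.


Cb major scale: Cb Db Eb Fb Gb Ab Bb
Diatonic triad on degree 6 stacks scale notes 6, 1, 3: Ab Cb Eb
Ab→Cb = 3 semitones; Ab→Eb = 7 semitones → minor triad
= Ab Cb Eb (minor)


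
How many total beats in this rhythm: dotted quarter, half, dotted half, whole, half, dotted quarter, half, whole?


Let's work it out.
Beat values:
  dotted quarter = 1.5 beats
  half = 2 beats
  dotted half = 3 beats
  whole = 4 beats
  half = 2 beats
  dotted quarter = 1.5 beats
  half = 2 beats
  whole = 4 beats
Sum = 1.5 + 2 + 3 + 4 + 2 + 1.5 + 2 + 4
= 20 beats


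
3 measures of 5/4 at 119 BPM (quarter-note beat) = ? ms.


Working:
Quarter-note beat duration = 60000 / 119 ms
Beats per measure (5/4) = 5
One measure = 5 × 60000 / 119 = 300000 / 119 ms
3 measures = 3 × 300000 / 119 = 900000 / 119
= 7563.0 ms


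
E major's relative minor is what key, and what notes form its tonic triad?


The relative minor shares the major's key signature and starts on its 6th degree
6th degree = a major 6th above the tonic; a major 6th above E is C#
→ relative minor of E major is C# minor
Tonic triad of C# minor = root + minor 3rd + perfect 5th = C# E G#
= C# minor; triad = C# E G#


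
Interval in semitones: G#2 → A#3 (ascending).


Absolute semitone position = octave×12 + chromatic position
G#2: 2×12 + 8 = 32
A#3: 3×12 + 10 = 46
Difference = 46 - 32 = 14
= 14 semitones


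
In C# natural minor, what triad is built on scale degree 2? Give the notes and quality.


C# natural minor scale: C# D# E F# G# A B
Diatonic triad on degree 2 stacks scale notes 2, 4, 6: D# F# A
D#→F# = 3 semitones; D#→A = 6 semitones → diminished triad
= D# F# A (diminished)


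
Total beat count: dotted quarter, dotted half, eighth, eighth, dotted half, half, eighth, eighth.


Beat values:
  dotted quarter = 1.5 beats
  dotted half = 3 beats
  eighth = 0.5 beats
  eighth = 0.5 beats
  dotted half = 3 beats
  half = 2 beats
  eighth = 0.5 beats
  eighth = 0.5 beats
Sum = 1.5 + 3 + 0.5 + 0.5 + 3 + 2 + 0.5 + 0.5
= 11.5 beats


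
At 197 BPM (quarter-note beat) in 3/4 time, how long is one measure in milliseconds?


Let's work it out.
Quarter-note beat duration = 60000 / 197 ms
Beats per measure (3/4) = 3
One measure = 3 × 60000 / 197 = 180000 / 197 ms
= 913.7 ms


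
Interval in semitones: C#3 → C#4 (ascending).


Working:
Absolute semitone position = octave×12 + chromatic position
C#3: 3×12 + 1 = 37
C#4: 4×12 + 1 = 49
Difference = 49 - 37 = 12
= 12 semitones


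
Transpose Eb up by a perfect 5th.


Let's work it out.
perfect 5th: 5 letter names, 7 semitones
Letter: E + 4 → B
Pitch: Eb + 7 semitones, spelled as a B → Bb
= Bb


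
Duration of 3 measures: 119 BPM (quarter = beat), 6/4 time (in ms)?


Let's work it out.
Quarter-note beat duration = 60000 / 119 ms
Beats per measure (6/4) = 6
One measure = 6 × 60000 / 119 = 360000 / 119 ms
3 measures = 3 × 360000 / 119 = 1080000 / 119
= 9075.6 ms


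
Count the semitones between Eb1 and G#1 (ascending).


Absolute semitone position = octave×12 + chromatic position
Eb1: 1×12 + 3 = 15
G#1: 1×12 + 8 = 20
Difference = 20 - 15 = 5
= 5 semitones


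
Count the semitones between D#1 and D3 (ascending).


Absolute semitone position = octave×12 + chromatic position
D#1: 1×12 + 3 = 15
D3: 3×12 + 2 = 38
Difference = 38 - 15 = 23
= 23 semitones


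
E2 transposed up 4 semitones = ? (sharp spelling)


Reasoning:
E2: chromatic position 4 in octave 2 → absolute = 2×12 + 4 = 28
Transpose up 4: 28 + 4 = 32
32 = 2×12 + 8 → G# in octave 2
Result = G#2


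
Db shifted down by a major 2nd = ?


Step by step:
major 2nd: 2 letter names, 2 semitones
Letter: D - 1 → C
Pitch: Db - 2 semitones, spelled as a C → Cb
= Cb


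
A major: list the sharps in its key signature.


Solution.
Sharp major keys follow the circle of fifths: C(0), G(1), D(2), A(3), E(4), B(5), F#(6), C#(7)
A major has 3 sharps
Order of sharps: F# C# G# D# A# E# B# → first 3: F#, C#, G#
= F#, C#, G#


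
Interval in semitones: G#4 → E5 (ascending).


Let's work it out.
Absolute semitone position = octave×12 + chromatic position
G#4: 4×12 + 8 = 56
E5: 5×12 + 4 = 64
Difference = 64 - 56 = 8
= 8 semitones


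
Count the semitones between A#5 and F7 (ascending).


Step by step:
Absolute semitone position = octave×12 + chromatic position
A#5: 5×12 + 10 = 70
F7: 7×12 + 5 = 89
Difference = 89 - 70 = 19
= 19 semitones


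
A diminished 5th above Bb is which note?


Working:
A 5th spans 5 letter names, so from B we land on F
A diminished 5th = 6 semitones above Bb
Spell F at that pitch: Fb
= Fb


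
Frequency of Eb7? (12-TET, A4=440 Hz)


f = 440 × 2^(n/12) where n = semitones from A4
Eb7: 30 semitones from A4
f = 440 × 2^(30/12)
f = 2489.02 Hz


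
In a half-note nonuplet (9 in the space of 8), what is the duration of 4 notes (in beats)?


Nonuplet: 9 notes occupy the space of 8 half notes
Space = 8 × 2 = 16 beats
Each nonuplet note = 16 / 9 = 16/9 beats
4 notes = 4 × 16/9 = 64/9
= 64/9 beats


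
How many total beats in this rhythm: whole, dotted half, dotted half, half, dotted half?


Working:
Beat values:
  whole = 4 beats
  dotted half = 3 beats
  dotted half = 3 beats
  half = 2 beats
  dotted half = 3 beats
Sum = 4 + 3 + 3 + 2 + 3
= 15 beats


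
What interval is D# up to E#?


Letter names: D → E spans 2 letter names → a 2nd
Semitones: D# → E# = 2 half-steps
A 2nd of 2 semitones is a major 2nd
= major 2nd


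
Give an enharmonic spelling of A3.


Step by step:
Enharmonic notes sound the same pitch but are spelled with different letter names
A and G## name the same pitch class
= G##3


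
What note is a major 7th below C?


Step by step:
A 7th spans 7 letter names, so from C we land on D
A major 7th = 11 semitones below C
Spell D at that pitch: Db
= Db


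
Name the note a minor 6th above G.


A 6th spans 6 letter names, so from G we land on E
A minor 6th = 8 semitones above G
Spell E at that pitch: Eb
= Eb


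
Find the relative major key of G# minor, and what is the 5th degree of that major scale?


Step by step:
The relative major shares the key signature and is a minor 3rd above the minor tonic
A minor 3rd above G# is B
→ relative major of G# minor is B major
B major scale: B C# D# E F# G# A#
= B major; 5th degree = F#


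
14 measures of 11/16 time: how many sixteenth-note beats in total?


Step by step:
Time signature 11/16: the bottom number 16 means the sixteenth note gets one count
The top number 11 means 11 sixteenth-note beats per measure
Total = 11 × 14 measures
= 154 sixteenth-note beats


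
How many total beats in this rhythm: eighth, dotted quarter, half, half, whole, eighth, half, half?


Reasoning:
Beat values:
  eighth = 0.5 beats
  dotted quarter = 1.5 beats
  half = 2 beats
  half = 2 beats
  whole = 4 beats
  eighth = 0.5 beats
  half = 2 beats
  half = 2 beats
Sum = 0.5 + 1.5 + 2 + 2 + 4 + 0.5 + 2 + 2
= 14.5 beats


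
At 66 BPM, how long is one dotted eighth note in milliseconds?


Solution.
One quarter-note beat = 60000 / BPM = 60000 / 66 ms
Dotted eighth note = 3/4 × quarter note
Duration = 3/4 × 60000 / 66 = 45000 / 66
= 681.8 ms


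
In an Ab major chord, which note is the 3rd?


Major triad = root + major 3rd (4 semitones) + perfect 5th (7 semitones)
A triad on Ab stacks thirds, so the chord tones use letter names A-C-E
Root: Ab
Major 3rd above Ab: C
Perfect 5th above Ab: Eb
The 3rd = C


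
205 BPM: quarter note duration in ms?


Step by step:
One quarter-note beat = 60000 / BPM = 60000 / 205 ms
Duration = 60000 / 205
= 292.7 ms


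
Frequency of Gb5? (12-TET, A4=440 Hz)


Solution.
f = 440 × 2^(n/12) where n = semitones from A4
Gb5: 9 semitones from A4
f = 440 × 2^(9/12)
f = 739.99 Hz


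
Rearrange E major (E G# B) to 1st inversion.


Step by step:
Root position: E G# B
1st inversion: move root up an octave
Bass note: G#
Notes (bottom to top) = G# B E


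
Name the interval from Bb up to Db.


Reasoning:
Letter names: B → D spans 3 letter names → a 3rd
Semitones: Bb → Db = 3 half-steps
A 3rd of 3 semitones is a minor 3rd
= minor 3rd


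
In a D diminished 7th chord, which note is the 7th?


Reasoning:
Diminished 7th chord = root + minor 3rd + diminished 5th + diminished 7th
Seventh chords stack in thirds, so the letter names are D-F-A-C
Root: D
Minor 3rd above D: F
Diminished 5th above D: Ab
Diminished 7th above D: Cb
The 7th = Cb


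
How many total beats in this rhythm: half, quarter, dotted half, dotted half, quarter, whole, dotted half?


Working:
Beat values:
  half = 2 beats
  quarter = 1 beat
  dotted half = 3 beats
  dotted half = 3 beats
  quarter = 1 beat
  whole = 4 beats
  dotted half = 3 beats
Sum = 2 + 1 + 3 + 3 + 1 + 4 + 3
= 17 beats


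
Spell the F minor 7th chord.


Solution.
Minor 7th chord = root + minor 3rd + perfect 5th + minor 7th
Seventh chords stack in thirds, so the letter names are F-A-C-E
Root: F
Minor 3rd above F: Ab
Perfect 5th above F: C
Minor 7th above F: Eb
Chord = F Ab C Eb


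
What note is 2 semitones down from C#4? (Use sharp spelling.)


Solution.
C#4: chromatic position 1 in octave 4 → absolute = 4×12 + 1 = 49
Transpose down 2: 49 - 2 = 47
47 = 3×12 + 11 → B in octave 3
Result = B3
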